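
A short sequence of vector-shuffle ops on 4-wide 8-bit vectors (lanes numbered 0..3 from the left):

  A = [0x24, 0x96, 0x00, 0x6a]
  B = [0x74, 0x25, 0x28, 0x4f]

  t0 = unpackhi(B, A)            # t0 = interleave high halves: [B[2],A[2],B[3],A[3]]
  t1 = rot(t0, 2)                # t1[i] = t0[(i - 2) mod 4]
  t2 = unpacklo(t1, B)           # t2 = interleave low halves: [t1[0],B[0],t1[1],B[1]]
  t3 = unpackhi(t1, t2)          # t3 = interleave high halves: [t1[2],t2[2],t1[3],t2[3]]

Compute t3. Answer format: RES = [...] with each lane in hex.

→ t0 |28|00|4f|6a|
→ t1 |4f|6a|28|00|
→ t2 |4f|74|6a|25|
→ t3 |28|6a|00|25|

RES = [ 0x28  0x6a  0x00  0x25 ]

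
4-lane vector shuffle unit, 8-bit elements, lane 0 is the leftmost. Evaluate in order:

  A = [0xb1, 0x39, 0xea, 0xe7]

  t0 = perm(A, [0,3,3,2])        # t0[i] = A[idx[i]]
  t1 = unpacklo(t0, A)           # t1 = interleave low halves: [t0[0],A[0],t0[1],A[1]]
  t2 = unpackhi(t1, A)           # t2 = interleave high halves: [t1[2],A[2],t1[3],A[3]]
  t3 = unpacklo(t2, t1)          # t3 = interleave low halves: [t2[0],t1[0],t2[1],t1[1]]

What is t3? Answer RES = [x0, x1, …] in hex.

t0 = [0xb1, 0xe7, 0xe7, 0xea]
t1 = [0xb1, 0xb1, 0xe7, 0x39]
t2 = [0xe7, 0xea, 0x39, 0xe7]
t3 = [0xe7, 0xb1, 0xea, 0xb1]

RES = [ 0xe7  0xb1  0xea  0xb1 ]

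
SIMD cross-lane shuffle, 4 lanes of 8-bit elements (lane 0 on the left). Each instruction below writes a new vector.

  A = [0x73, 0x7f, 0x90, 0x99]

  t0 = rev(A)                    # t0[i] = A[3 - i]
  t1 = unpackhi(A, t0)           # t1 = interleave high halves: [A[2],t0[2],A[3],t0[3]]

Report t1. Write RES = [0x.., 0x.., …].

RES = [ 0x90  0x7f  0x99  0x73 ]

  t0: 99 90 7f 73
  t1: 90 7f 99 73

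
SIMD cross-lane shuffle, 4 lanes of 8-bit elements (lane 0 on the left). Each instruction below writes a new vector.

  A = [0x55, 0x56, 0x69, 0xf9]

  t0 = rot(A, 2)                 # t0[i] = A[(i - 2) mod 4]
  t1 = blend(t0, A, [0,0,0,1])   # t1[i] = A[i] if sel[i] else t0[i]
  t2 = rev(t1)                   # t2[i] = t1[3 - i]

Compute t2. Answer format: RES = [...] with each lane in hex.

→ t0 |69|f9|55|56|
→ t1 |69|f9|55|f9|
→ t2 |f9|55|f9|69|

RES = [0xf9, 0x55, 0xf9, 0x69]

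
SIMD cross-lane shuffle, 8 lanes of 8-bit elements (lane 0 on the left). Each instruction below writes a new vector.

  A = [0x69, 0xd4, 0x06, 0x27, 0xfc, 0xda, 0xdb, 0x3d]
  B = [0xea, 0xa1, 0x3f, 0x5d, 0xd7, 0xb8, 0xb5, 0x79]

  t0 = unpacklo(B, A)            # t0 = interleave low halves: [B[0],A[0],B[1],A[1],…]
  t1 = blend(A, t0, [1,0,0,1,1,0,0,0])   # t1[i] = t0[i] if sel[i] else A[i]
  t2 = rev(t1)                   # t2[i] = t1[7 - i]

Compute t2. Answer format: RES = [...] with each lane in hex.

RES = [ 0x3d  0xdb  0xda  0x3f  0xd4  0x06  0xd4  0xea ]

t0 = [0xea, 0x69, 0xa1, 0xd4, 0x3f, 0x06, 0x5d, 0x27]
t1 = [0xea, 0xd4, 0x06, 0xd4, 0x3f, 0xda, 0xdb, 0x3d]
t2 = [0x3d, 0xdb, 0xda, 0x3f, 0xd4, 0x06, 0xd4, 0xea]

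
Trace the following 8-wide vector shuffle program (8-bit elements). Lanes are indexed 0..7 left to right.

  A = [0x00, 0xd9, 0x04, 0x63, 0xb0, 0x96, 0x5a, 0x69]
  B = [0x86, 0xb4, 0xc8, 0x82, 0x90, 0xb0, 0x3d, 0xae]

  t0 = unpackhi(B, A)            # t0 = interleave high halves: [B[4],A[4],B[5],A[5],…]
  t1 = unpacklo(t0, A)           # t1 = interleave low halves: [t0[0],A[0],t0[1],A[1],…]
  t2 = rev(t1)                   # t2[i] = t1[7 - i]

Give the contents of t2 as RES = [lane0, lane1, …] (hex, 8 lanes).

t0 = [0x90, 0xb0, 0xb0, 0x96, 0x3d, 0x5a, 0xae, 0x69]
t1 = [0x90, 0x00, 0xb0, 0xd9, 0xb0, 0x04, 0x96, 0x63]
t2 = [0x63, 0x96, 0x04, 0xb0, 0xd9, 0xb0, 0x00, 0x90]

RES = [0x63, 0x96, 0x04, 0xb0, 0xd9, 0xb0, 0x00, 0x90]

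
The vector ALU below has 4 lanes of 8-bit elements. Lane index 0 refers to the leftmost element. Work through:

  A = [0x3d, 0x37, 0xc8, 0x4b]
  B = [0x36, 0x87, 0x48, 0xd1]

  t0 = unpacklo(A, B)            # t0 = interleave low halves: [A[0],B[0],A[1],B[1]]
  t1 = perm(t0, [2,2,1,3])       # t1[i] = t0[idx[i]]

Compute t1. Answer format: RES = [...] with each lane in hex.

RES = [0x37, 0x37, 0x36, 0x87]

→ t0 |3d|36|37|87|
→ t1 |37|37|36|87|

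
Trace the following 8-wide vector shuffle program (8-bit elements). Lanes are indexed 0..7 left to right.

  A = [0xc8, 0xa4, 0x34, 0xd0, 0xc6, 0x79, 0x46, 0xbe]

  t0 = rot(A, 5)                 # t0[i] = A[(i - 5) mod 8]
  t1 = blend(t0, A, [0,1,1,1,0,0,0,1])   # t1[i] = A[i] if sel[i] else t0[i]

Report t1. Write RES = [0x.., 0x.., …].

  t0: d0 c6 79 46 be c8 a4 34
  t1: d0 a4 34 d0 be c8 a4 be

RES = [0xd0, 0xa4, 0x34, 0xd0, 0xbe, 0xc8, 0xa4, 0xbe]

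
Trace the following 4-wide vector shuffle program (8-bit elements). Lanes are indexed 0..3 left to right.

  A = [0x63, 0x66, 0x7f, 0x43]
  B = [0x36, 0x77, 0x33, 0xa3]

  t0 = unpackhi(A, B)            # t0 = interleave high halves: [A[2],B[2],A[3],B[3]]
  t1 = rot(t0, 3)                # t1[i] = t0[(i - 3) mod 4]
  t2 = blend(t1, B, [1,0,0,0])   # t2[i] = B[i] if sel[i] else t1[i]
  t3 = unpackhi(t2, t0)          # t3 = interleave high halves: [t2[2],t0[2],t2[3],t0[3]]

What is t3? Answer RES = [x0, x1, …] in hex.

t0 = [0x7f, 0x33, 0x43, 0xa3]
t1 = [0x33, 0x43, 0xa3, 0x7f]
t2 = [0x36, 0x43, 0xa3, 0x7f]
t3 = [0xa3, 0x43, 0x7f, 0xa3]

RES = [ 0xa3  0x43  0x7f  0xa3 ]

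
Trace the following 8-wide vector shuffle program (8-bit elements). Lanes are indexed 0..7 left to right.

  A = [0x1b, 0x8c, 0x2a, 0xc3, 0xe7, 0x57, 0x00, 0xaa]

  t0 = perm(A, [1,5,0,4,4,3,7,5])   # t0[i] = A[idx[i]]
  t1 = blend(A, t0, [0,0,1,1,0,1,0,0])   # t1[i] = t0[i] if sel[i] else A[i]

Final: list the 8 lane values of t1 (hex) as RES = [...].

→ t0 |8c|57|1b|e7|e7|c3|aa|57|
→ t1 |1b|8c|1b|e7|e7|c3|00|aa|

RES = [0x1b, 0x8c, 0x1b, 0xe7, 0xe7, 0xc3, 0x00, 0xaa]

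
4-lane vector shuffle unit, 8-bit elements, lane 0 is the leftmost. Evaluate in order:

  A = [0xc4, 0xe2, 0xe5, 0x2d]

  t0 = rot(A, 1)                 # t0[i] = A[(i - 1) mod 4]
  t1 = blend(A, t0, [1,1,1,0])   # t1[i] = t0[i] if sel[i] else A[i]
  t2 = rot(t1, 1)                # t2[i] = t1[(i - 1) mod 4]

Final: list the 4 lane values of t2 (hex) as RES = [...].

t0 = [0x2d, 0xc4, 0xe2, 0xe5]
t1 = [0x2d, 0xc4, 0xe2, 0x2d]
t2 = [0x2d, 0x2d, 0xc4, 0xe2]

RES = [ 0x2d  0x2d  0xc4  0xe2 ]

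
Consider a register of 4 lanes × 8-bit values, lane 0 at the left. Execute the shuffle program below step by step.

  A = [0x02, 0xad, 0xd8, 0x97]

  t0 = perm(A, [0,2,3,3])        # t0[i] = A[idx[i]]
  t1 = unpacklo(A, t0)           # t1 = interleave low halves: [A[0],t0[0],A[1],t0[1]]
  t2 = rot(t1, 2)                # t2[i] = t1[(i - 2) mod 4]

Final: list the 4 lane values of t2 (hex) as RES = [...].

RES = [0xad, 0xd8, 0x02, 0x02]

t0 = [0x02, 0xd8, 0x97, 0x97]
t1 = [0x02, 0x02, 0xad, 0xd8]
t2 = [0xad, 0xd8, 0x02, 0x02]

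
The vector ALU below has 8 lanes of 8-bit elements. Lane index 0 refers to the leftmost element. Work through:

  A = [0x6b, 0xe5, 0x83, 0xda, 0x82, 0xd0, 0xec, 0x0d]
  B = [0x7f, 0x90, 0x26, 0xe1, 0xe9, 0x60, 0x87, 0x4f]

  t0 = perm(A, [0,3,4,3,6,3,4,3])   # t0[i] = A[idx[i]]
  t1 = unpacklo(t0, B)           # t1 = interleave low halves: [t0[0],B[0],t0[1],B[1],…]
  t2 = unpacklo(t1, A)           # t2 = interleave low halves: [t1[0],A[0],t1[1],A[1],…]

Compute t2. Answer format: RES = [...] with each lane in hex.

RES = [ 0x6b  0x6b  0x7f  0xe5  0xda  0x83  0x90  0xda ]

→ t0 |6b|da|82|da|ec|da|82|da|
→ t1 |6b|7f|da|90|82|26|da|e1|
→ t2 |6b|6b|7f|e5|da|83|90|da|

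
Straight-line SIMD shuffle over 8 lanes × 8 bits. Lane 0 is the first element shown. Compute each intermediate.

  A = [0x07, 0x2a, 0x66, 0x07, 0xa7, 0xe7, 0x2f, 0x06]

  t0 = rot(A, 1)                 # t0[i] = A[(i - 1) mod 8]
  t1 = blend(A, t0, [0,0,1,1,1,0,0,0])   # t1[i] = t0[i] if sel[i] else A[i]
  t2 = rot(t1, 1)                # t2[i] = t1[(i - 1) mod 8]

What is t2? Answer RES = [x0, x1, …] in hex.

RES = [0x06, 0x07, 0x2a, 0x2a, 0x66, 0x07, 0xe7, 0x2f]

  t0: 06 07 2a 66 07 a7 e7 2f
  t1: 07 2a 2a 66 07 e7 2f 06
  t2: 06 07 2a 2a 66 07 e7 2f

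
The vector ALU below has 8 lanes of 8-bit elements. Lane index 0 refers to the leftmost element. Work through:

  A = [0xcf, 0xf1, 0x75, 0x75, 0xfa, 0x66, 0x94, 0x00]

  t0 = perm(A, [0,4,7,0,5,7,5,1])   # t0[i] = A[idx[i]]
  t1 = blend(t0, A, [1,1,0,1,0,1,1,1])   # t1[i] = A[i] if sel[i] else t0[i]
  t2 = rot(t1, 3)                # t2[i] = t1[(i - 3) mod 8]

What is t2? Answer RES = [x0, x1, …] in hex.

→ t0 |cf|fa|00|cf|66|00|66|f1|
→ t1 |cf|f1|00|75|66|66|94|00|
→ t2 |66|94|00|cf|f1|00|75|66|

RES = [ 0x66  0x94  0x00  0xcf  0xf1  0x00  0x75  0x66 ]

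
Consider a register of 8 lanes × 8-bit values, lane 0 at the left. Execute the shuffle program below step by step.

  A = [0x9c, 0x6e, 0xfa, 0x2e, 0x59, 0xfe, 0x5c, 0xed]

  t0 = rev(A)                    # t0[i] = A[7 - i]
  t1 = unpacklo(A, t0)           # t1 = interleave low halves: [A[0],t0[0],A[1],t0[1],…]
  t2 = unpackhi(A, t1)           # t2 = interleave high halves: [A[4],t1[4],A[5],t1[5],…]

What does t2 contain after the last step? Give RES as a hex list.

RES = [ 0x59  0xfa  0xfe  0xfe  0x5c  0x2e  0xed  0x59 ]

  t0: ed 5c fe 59 2e fa 6e 9c
  t1: 9c ed 6e 5c fa fe 2e 59
  t2: 59 fa fe fe 5c 2e ed 59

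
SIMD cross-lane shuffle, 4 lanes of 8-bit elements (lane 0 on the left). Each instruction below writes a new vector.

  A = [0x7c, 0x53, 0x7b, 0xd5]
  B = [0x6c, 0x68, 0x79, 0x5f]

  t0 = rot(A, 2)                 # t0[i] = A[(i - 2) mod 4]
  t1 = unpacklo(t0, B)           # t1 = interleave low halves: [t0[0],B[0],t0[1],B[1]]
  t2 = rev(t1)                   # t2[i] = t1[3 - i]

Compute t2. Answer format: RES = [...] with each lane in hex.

t0 = [0x7b, 0xd5, 0x7c, 0x53]
t1 = [0x7b, 0x6c, 0xd5, 0x68]
t2 = [0x68, 0xd5, 0x6c, 0x7b]

RES = [ 0x68  0xd5  0x6c  0x7b ]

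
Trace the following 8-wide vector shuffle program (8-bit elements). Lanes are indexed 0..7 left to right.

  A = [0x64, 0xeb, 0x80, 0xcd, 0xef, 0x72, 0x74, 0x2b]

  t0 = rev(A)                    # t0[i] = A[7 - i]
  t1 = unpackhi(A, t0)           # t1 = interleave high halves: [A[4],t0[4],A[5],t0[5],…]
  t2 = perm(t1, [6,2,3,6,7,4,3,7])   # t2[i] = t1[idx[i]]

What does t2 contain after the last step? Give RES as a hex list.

RES = [ 0x2b  0x72  0x80  0x2b  0x64  0x74  0x80  0x64 ]

  t0: 2b 74 72 ef cd 80 eb 64
  t1: ef cd 72 80 74 eb 2b 64
  t2: 2b 72 80 2b 64 74 80 64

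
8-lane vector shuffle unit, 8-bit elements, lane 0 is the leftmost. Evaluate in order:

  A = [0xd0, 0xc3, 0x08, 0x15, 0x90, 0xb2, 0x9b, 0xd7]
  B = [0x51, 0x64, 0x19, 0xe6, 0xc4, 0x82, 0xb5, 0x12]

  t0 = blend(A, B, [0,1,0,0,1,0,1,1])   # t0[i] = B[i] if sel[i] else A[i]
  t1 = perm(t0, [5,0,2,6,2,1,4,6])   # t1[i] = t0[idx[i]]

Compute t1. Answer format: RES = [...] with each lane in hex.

→ t0 |d0|64|08|15|c4|b2|b5|12|
→ t1 |b2|d0|08|b5|08|64|c4|b5|

RES = [0xb2, 0xd0, 0x08, 0xb5, 0x08, 0x64, 0xc4, 0xb5]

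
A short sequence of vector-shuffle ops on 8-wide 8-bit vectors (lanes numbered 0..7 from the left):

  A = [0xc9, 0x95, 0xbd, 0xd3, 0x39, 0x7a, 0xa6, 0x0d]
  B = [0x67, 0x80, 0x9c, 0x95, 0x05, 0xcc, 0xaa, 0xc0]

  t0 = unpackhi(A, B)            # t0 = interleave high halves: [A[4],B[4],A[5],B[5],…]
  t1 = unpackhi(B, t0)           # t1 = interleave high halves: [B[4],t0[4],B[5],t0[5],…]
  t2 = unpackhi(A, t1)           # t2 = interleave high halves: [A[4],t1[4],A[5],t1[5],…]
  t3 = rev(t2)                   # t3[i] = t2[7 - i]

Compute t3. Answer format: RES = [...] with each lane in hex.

RES = [ 0xc0  0x0d  0xc0  0xa6  0x0d  0x7a  0xaa  0x39 ]

→ t0 |39|05|7a|cc|a6|aa|0d|c0|
→ t1 |05|a6|cc|aa|aa|0d|c0|c0|
→ t2 |39|aa|7a|0d|a6|c0|0d|c0|
→ t3 |c0|0d|c0|a6|0d|7a|aa|39|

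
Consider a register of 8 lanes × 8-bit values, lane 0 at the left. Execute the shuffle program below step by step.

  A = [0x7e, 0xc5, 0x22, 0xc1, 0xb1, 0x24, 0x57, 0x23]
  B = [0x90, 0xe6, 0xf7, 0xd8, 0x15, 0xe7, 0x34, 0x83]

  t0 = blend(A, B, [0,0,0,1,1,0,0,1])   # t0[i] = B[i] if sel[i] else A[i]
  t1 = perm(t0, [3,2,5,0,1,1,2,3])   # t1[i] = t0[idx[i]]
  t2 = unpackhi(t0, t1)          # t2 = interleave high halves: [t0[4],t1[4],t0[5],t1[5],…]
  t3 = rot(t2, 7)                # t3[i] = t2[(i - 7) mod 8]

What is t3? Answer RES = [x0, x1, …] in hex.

RES = [ 0xc5  0x24  0xc5  0x57  0x22  0x83  0xd8  0x15 ]

t0 = [0x7e, 0xc5, 0x22, 0xd8, 0x15, 0x24, 0x57, 0x83]
t1 = [0xd8, 0x22, 0x24, 0x7e, 0xc5, 0xc5, 0x22, 0xd8]
t2 = [0x15, 0xc5, 0x24, 0xc5, 0x57, 0x22, 0x83, 0xd8]
t3 = [0xc5, 0x24, 0xc5, 0x57, 0x22, 0x83, 0xd8, 0x15]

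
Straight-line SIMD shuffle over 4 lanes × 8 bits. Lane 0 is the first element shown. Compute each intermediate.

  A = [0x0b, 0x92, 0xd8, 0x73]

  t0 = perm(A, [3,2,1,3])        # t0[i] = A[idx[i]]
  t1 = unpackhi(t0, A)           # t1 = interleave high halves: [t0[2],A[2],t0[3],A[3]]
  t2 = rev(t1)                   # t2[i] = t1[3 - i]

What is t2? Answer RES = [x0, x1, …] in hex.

t0 = [0x73, 0xd8, 0x92, 0x73]
t1 = [0x92, 0xd8, 0x73, 0x73]
t2 = [0x73, 0x73, 0xd8, 0x92]

RES = [ 0x73  0x73  0xd8  0x92 ]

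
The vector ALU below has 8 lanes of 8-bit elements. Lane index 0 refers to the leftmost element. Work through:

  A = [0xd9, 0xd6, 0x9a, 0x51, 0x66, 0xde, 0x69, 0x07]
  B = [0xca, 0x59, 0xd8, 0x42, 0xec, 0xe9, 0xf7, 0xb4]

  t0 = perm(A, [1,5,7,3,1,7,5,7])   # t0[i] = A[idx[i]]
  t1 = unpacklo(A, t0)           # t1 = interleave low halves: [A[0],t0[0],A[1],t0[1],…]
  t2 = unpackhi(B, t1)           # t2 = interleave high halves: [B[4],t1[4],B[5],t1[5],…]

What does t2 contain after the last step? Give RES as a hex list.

RES = [0xec, 0x9a, 0xe9, 0x07, 0xf7, 0x51, 0xb4, 0x51]

→ t0 |d6|de|07|51|d6|07|de|07|
→ t1 |d9|d6|d6|de|9a|07|51|51|
→ t2 |ec|9a|e9|07|f7|51|b4|51|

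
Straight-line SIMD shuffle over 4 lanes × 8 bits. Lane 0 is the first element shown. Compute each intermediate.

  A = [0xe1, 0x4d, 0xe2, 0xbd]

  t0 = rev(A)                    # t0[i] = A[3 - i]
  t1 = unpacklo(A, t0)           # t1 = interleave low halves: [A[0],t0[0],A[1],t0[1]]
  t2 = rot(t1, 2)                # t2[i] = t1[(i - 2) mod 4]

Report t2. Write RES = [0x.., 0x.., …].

  t0: bd e2 4d e1
  t1: e1 bd 4d e2
  t2: 4d e2 e1 bd

RES = [0x4d, 0xe2, 0xe1, 0xbd]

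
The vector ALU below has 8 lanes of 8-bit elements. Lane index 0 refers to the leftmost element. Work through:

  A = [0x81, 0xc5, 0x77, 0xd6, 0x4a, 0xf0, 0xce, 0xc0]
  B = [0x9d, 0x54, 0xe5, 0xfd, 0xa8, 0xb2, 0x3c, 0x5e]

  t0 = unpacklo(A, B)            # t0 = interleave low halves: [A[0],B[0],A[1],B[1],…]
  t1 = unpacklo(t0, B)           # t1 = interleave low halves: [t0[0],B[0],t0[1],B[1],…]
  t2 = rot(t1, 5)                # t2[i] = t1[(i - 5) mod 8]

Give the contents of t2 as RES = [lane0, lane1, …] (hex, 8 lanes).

→ t0 |81|9d|c5|54|77|e5|d6|fd|
→ t1 |81|9d|9d|54|c5|e5|54|fd|
→ t2 |54|c5|e5|54|fd|81|9d|9d|

RES = [0x54, 0xc5, 0xe5, 0x54, 0xfd, 0x81, 0x9d, 0x9d]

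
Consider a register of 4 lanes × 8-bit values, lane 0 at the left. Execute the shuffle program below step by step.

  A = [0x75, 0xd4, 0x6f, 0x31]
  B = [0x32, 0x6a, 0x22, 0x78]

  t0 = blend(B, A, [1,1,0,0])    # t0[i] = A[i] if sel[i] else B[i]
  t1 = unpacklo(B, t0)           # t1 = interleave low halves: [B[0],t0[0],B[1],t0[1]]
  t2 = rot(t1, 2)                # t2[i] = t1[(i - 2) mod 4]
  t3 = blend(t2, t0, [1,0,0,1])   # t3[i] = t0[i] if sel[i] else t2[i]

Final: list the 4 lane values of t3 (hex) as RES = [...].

  t0: 75 d4 22 78
  t1: 32 75 6a d4
  t2: 6a d4 32 75
  t3: 75 d4 32 78

RES = [ 0x75  0xd4  0x32  0x78 ]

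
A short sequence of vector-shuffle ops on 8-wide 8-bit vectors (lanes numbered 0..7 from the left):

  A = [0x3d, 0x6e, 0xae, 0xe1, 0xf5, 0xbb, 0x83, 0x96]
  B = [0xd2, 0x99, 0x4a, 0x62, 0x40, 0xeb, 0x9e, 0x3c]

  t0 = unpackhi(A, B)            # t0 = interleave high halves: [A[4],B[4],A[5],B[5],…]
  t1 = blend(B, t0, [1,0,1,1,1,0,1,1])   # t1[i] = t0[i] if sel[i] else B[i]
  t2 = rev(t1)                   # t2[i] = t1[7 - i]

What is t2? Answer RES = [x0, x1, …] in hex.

RES = [ 0x3c  0x96  0xeb  0x83  0xeb  0xbb  0x99  0xf5 ]

t0 = [0xf5, 0x40, 0xbb, 0xeb, 0x83, 0x9e, 0x96, 0x3c]
t1 = [0xf5, 0x99, 0xbb, 0xeb, 0x83, 0xeb, 0x96, 0x3c]
t2 = [0x3c, 0x96, 0xeb, 0x83, 0xeb, 0xbb, 0x99, 0xf5]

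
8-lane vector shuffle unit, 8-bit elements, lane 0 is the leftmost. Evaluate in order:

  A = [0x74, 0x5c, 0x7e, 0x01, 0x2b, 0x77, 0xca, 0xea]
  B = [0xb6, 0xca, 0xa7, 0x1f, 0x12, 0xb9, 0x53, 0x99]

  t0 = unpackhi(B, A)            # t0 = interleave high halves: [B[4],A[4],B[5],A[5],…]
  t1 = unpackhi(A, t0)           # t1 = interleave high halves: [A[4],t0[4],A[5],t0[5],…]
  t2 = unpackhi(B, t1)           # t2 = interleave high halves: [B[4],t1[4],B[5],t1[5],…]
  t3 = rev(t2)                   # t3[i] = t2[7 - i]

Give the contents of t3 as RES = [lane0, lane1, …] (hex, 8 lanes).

RES = [0xea, 0x99, 0xea, 0x53, 0x99, 0xb9, 0xca, 0x12]

t0 = [0x12, 0x2b, 0xb9, 0x77, 0x53, 0xca, 0x99, 0xea]
t1 = [0x2b, 0x53, 0x77, 0xca, 0xca, 0x99, 0xea, 0xea]
t2 = [0x12, 0xca, 0xb9, 0x99, 0x53, 0xea, 0x99, 0xea]
t3 = [0xea, 0x99, 0xea, 0x53, 0x99, 0xb9, 0xca, 0x12]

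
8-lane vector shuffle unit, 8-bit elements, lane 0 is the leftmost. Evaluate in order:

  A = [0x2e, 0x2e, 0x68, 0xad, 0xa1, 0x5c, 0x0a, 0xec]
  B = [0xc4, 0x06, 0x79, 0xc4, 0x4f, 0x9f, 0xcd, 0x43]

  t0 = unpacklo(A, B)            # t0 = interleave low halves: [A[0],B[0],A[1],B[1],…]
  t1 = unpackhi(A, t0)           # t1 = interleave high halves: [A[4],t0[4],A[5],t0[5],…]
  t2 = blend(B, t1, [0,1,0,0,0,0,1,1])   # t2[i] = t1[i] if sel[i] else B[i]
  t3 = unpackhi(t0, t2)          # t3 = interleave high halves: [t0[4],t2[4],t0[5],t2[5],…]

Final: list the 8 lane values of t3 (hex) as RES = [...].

RES = [ 0x68  0x4f  0x79  0x9f  0xad  0xec  0xc4  0xc4 ]

  t0: 2e c4 2e 06 68 79 ad c4
  t1: a1 68 5c 79 0a ad ec c4
  t2: c4 68 79 c4 4f 9f ec c4
  t3: 68 4f 79 9f ad ec c4 c4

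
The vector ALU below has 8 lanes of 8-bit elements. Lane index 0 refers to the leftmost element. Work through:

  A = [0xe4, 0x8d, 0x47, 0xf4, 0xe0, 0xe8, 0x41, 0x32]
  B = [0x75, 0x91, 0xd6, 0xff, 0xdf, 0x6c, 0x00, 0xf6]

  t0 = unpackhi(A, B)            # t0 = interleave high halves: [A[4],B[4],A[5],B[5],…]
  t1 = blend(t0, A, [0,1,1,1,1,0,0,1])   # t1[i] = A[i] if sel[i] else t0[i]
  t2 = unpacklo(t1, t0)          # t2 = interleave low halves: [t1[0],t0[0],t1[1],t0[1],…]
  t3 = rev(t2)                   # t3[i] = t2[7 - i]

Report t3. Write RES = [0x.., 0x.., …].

RES = [0x6c, 0xf4, 0xe8, 0x47, 0xdf, 0x8d, 0xe0, 0xe0]

t0 = [0xe0, 0xdf, 0xe8, 0x6c, 0x41, 0x00, 0x32, 0xf6]
t1 = [0xe0, 0x8d, 0x47, 0xf4, 0xe0, 0x00, 0x32, 0x32]
t2 = [0xe0, 0xe0, 0x8d, 0xdf, 0x47, 0xe8, 0xf4, 0x6c]
t3 = [0x6c, 0xf4, 0xe8, 0x47, 0xdf, 0x8d, 0xe0, 0xe0]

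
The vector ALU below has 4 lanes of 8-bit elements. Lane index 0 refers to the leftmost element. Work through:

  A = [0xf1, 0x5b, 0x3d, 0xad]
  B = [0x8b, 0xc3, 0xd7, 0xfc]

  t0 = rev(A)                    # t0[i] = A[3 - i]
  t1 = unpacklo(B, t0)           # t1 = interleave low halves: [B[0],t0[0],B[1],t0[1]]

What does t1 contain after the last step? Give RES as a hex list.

RES = [ 0x8b  0xad  0xc3  0x3d ]

  t0: ad 3d 5b f1
  t1: 8b ad c3 3d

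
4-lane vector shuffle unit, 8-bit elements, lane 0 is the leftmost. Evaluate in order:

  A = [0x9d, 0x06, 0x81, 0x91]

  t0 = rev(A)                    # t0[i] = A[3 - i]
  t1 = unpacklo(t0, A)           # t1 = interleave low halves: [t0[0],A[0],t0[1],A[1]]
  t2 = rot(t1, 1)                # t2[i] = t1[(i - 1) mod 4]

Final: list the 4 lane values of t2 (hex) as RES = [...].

  t0: 91 81 06 9d
  t1: 91 9d 81 06
  t2: 06 91 9d 81

RES = [ 0x06  0x91  0x9d  0x81 ]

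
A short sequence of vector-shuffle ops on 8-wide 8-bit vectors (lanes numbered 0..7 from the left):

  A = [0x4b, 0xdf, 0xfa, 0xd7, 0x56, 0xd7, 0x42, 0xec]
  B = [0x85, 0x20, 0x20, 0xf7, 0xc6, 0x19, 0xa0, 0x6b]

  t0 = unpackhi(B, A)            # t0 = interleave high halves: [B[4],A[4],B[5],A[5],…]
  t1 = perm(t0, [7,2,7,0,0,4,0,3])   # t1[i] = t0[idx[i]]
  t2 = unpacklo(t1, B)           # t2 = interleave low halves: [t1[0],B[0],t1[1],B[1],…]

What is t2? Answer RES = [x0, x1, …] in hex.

RES = [0xec, 0x85, 0x19, 0x20, 0xec, 0x20, 0xc6, 0xf7]

  t0: c6 56 19 d7 a0 42 6b ec
  t1: ec 19 ec c6 c6 a0 c6 d7
  t2: ec 85 19 20 ec 20 c6 f7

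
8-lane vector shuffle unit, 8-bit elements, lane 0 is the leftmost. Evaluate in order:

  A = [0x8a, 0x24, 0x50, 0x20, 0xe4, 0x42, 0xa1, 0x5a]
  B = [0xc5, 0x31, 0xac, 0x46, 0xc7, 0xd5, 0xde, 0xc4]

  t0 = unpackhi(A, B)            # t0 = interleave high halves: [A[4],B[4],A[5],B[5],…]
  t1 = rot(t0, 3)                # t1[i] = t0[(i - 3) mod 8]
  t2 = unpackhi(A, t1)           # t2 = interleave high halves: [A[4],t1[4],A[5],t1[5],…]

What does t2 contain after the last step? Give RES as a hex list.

RES = [0xe4, 0xc7, 0x42, 0x42, 0xa1, 0xd5, 0x5a, 0xa1]

t0 = [0xe4, 0xc7, 0x42, 0xd5, 0xa1, 0xde, 0x5a, 0xc4]
t1 = [0xde, 0x5a, 0xc4, 0xe4, 0xc7, 0x42, 0xd5, 0xa1]
t2 = [0xe4, 0xc7, 0x42, 0x42, 0xa1, 0xd5, 0x5a, 0xa1]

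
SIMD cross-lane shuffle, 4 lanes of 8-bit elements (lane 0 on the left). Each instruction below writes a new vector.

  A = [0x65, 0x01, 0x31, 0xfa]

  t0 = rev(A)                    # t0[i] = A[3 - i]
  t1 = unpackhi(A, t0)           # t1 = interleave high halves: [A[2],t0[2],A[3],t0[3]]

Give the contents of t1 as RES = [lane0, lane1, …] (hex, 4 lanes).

→ t0 |fa|31|01|65|
→ t1 |31|01|fa|65|

RES = [ 0x31  0x01  0xfa  0x65 ]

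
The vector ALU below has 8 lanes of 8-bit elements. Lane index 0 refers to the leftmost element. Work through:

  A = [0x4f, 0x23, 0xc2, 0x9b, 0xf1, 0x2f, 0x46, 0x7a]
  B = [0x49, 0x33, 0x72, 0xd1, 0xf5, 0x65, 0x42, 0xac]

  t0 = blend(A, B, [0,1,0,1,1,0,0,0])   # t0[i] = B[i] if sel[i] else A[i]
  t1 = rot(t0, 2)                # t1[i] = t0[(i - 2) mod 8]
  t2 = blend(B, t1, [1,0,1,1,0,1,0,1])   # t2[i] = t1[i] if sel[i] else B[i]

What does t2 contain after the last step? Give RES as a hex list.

  t0: 4f 33 c2 d1 f5 2f 46 7a
  t1: 46 7a 4f 33 c2 d1 f5 2f
  t2: 46 33 4f 33 f5 d1 42 2f

RES = [ 0x46  0x33  0x4f  0x33  0xf5  0xd1  0x42  0x2f ]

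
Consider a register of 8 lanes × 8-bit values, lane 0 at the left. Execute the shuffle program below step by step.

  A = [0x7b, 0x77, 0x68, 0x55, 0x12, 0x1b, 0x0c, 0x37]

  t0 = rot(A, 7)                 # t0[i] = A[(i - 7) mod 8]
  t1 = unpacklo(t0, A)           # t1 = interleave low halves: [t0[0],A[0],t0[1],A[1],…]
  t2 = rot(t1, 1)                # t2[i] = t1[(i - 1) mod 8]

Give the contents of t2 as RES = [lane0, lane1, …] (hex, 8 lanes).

→ t0 |77|68|55|12|1b|0c|37|7b|
→ t1 |77|7b|68|77|55|68|12|55|
→ t2 |55|77|7b|68|77|55|68|12|

RES = [ 0x55  0x77  0x7b  0x68  0x77  0x55  0x68  0x12 ]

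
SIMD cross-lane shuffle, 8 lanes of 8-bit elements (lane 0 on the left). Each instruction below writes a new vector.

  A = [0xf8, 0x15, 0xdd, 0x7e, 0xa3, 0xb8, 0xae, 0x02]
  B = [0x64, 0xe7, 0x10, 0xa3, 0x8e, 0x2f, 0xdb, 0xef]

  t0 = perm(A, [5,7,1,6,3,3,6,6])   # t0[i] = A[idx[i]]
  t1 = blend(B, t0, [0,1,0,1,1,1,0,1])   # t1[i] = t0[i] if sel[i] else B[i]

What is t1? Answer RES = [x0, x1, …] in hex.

RES = [0x64, 0x02, 0x10, 0xae, 0x7e, 0x7e, 0xdb, 0xae]

t0 = [0xb8, 0x02, 0x15, 0xae, 0x7e, 0x7e, 0xae, 0xae]
t1 = [0x64, 0x02, 0x10, 0xae, 0x7e, 0x7e, 0xdb, 0xae]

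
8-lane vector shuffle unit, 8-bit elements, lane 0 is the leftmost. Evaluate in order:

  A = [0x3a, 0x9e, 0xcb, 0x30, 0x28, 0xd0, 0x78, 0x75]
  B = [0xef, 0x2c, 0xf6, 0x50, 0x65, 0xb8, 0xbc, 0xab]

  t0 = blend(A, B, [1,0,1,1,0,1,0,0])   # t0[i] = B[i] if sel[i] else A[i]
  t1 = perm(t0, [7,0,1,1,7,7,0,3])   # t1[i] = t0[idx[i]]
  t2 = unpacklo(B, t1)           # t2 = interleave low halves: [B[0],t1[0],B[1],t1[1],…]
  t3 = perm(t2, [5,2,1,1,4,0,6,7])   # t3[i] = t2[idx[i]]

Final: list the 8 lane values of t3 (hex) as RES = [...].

RES = [0x9e, 0x2c, 0x75, 0x75, 0xf6, 0xef, 0x50, 0x9e]

  t0: ef 9e f6 50 28 b8 78 75
  t1: 75 ef 9e 9e 75 75 ef 50
  t2: ef 75 2c ef f6 9e 50 9e
  t3: 9e 2c 75 75 f6 ef 50 9e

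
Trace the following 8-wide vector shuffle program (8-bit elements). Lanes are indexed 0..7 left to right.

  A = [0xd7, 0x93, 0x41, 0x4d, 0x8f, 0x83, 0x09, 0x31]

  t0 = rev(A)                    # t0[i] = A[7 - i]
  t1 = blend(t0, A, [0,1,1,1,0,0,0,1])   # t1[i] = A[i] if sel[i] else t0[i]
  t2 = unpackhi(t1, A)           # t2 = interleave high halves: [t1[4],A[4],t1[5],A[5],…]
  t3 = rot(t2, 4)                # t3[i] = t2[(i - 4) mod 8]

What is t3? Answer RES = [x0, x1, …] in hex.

→ t0 |31|09|83|8f|4d|41|93|d7|
→ t1 |31|93|41|4d|4d|41|93|31|
→ t2 |4d|8f|41|83|93|09|31|31|
→ t3 |93|09|31|31|4d|8f|41|83|

RES = [0x93, 0x09, 0x31, 0x31, 0x4d, 0x8f, 0x41, 0x83]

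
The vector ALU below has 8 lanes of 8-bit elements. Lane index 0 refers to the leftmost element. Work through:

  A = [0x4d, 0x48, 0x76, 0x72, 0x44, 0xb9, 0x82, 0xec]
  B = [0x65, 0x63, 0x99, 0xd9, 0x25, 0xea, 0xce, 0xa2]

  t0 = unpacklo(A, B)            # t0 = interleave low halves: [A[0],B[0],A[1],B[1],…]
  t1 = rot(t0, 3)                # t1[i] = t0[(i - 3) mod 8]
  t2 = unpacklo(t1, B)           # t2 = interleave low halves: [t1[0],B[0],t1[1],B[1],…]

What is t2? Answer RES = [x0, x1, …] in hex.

RES = [0x99, 0x65, 0x72, 0x63, 0xd9, 0x99, 0x4d, 0xd9]

t0 = [0x4d, 0x65, 0x48, 0x63, 0x76, 0x99, 0x72, 0xd9]
t1 = [0x99, 0x72, 0xd9, 0x4d, 0x65, 0x48, 0x63, 0x76]
t2 = [0x99, 0x65, 0x72, 0x63, 0xd9, 0x99, 0x4d, 0xd9]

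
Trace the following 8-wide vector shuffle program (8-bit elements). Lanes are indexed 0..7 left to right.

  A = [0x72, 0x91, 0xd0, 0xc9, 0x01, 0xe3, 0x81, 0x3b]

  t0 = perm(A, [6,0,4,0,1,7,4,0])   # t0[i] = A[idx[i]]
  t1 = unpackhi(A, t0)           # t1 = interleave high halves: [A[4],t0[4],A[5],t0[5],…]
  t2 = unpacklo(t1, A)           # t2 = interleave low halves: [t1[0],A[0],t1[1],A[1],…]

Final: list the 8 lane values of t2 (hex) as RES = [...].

  t0: 81 72 01 72 91 3b 01 72
  t1: 01 91 e3 3b 81 01 3b 72
  t2: 01 72 91 91 e3 d0 3b c9

RES = [0x01, 0x72, 0x91, 0x91, 0xe3, 0xd0, 0x3b, 0xc9]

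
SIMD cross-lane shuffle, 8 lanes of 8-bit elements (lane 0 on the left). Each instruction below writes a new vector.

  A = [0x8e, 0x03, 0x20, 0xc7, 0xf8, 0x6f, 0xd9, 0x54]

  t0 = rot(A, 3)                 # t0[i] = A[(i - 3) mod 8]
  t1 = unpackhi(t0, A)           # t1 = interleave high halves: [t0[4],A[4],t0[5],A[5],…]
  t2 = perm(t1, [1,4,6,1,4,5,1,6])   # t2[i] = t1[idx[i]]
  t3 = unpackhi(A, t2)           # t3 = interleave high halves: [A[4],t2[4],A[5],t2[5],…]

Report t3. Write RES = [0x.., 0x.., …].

  t0: 6f d9 54 8e 03 20 c7 f8
  t1: 03 f8 20 6f c7 d9 f8 54
  t2: f8 c7 f8 f8 c7 d9 f8 f8
  t3: f8 c7 6f d9 d9 f8 54 f8

RES = [0xf8, 0xc7, 0x6f, 0xd9, 0xd9, 0xf8, 0x54, 0xf8]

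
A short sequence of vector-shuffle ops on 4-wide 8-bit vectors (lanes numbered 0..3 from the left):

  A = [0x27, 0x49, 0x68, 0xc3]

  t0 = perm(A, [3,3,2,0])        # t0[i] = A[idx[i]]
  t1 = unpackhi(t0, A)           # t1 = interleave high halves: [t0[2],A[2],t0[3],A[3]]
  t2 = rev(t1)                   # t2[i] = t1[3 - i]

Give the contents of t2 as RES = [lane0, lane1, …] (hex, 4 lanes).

RES = [0xc3, 0x27, 0x68, 0x68]

  t0: c3 c3 68 27
  t1: 68 68 27 c3
  t2: c3 27 68 68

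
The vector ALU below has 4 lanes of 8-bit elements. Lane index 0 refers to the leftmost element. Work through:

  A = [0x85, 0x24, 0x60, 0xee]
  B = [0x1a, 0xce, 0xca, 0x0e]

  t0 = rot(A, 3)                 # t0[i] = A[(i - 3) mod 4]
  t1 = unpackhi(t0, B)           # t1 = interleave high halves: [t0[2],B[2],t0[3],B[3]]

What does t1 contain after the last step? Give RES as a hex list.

→ t0 |24|60|ee|85|
→ t1 |ee|ca|85|0e|

RES = [ 0xee  0xca  0x85  0x0e ]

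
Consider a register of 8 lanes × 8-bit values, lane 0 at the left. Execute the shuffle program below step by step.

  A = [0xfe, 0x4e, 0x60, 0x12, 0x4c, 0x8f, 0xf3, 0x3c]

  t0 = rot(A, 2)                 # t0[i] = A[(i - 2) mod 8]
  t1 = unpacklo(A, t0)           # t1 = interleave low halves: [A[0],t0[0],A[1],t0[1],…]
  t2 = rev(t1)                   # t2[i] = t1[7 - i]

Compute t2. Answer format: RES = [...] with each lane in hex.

t0 = [0xf3, 0x3c, 0xfe, 0x4e, 0x60, 0x12, 0x4c, 0x8f]
t1 = [0xfe, 0xf3, 0x4e, 0x3c, 0x60, 0xfe, 0x12, 0x4e]
t2 = [0x4e, 0x12, 0xfe, 0x60, 0x3c, 0x4e, 0xf3, 0xfe]

RES = [0x4e, 0x12, 0xfe, 0x60, 0x3c, 0x4e, 0xf3, 0xfe]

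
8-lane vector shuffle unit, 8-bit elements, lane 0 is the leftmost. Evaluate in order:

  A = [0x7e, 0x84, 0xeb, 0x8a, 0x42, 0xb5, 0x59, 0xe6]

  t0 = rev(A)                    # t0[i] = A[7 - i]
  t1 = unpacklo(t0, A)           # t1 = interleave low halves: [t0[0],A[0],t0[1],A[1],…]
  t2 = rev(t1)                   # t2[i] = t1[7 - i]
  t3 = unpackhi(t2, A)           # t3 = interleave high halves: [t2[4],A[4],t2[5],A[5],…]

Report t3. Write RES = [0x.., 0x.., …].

RES = [ 0x84  0x42  0x59  0xb5  0x7e  0x59  0xe6  0xe6 ]

  t0: e6 59 b5 42 8a eb 84 7e
  t1: e6 7e 59 84 b5 eb 42 8a
  t2: 8a 42 eb b5 84 59 7e e6
  t3: 84 42 59 b5 7e 59 e6 e6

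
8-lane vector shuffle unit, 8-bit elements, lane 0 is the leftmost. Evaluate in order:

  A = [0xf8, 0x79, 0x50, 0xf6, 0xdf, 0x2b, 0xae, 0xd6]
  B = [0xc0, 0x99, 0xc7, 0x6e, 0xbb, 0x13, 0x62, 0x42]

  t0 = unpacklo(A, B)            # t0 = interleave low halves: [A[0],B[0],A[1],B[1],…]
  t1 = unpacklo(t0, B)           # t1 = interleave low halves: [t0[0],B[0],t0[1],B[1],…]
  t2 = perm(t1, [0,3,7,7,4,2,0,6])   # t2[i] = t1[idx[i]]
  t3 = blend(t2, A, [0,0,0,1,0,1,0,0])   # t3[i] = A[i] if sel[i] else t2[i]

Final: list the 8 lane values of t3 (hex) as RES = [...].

  t0: f8 c0 79 99 50 c7 f6 6e
  t1: f8 c0 c0 99 79 c7 99 6e
  t2: f8 99 6e 6e 79 c0 f8 99
  t3: f8 99 6e f6 79 2b f8 99

RES = [0xf8, 0x99, 0x6e, 0xf6, 0x79, 0x2b, 0xf8, 0x99]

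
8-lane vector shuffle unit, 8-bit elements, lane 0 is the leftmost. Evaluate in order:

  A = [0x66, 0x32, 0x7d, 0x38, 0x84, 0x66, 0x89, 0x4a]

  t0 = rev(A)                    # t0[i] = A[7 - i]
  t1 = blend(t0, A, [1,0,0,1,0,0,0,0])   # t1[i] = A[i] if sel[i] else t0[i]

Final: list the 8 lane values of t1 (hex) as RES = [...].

RES = [ 0x66  0x89  0x66  0x38  0x38  0x7d  0x32  0x66 ]

  t0: 4a 89 66 84 38 7d 32 66
  t1: 66 89 66 38 38 7d 32 66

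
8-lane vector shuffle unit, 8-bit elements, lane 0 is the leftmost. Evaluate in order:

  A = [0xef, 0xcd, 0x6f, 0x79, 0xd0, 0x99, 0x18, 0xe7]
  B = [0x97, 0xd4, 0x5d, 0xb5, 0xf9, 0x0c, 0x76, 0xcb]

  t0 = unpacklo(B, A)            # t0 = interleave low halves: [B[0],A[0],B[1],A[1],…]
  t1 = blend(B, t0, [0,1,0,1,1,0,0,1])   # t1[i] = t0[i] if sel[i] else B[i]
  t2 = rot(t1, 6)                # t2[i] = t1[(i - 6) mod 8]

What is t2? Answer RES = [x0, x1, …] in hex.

→ t0 |97|ef|d4|cd|5d|6f|b5|79|
→ t1 |97|ef|5d|cd|5d|0c|76|79|
→ t2 |5d|cd|5d|0c|76|79|97|ef|

RES = [0x5d, 0xcd, 0x5d, 0x0c, 0x76, 0x79, 0x97, 0xef]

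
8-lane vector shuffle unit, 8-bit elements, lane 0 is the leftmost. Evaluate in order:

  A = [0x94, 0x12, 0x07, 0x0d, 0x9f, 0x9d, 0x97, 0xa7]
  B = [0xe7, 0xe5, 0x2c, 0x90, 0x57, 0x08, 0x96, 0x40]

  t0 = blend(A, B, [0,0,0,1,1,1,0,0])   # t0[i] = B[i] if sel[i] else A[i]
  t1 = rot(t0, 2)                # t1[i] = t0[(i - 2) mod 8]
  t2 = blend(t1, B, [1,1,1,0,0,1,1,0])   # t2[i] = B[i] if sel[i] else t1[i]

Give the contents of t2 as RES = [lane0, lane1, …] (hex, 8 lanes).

RES = [ 0xe7  0xe5  0x2c  0x12  0x07  0x08  0x96  0x08 ]

→ t0 |94|12|07|90|57|08|97|a7|
→ t1 |97|a7|94|12|07|90|57|08|
→ t2 |e7|e5|2c|12|07|08|96|08|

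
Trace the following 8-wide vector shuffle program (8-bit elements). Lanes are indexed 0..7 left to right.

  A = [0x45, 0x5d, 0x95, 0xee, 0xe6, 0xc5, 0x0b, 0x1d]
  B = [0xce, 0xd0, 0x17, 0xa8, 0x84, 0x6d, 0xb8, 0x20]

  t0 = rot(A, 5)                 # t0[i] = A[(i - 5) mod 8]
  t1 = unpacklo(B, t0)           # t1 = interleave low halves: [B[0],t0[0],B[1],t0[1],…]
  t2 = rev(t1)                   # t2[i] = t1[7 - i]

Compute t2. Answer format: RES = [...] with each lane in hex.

  t0: ee e6 c5 0b 1d 45 5d 95
  t1: ce ee d0 e6 17 c5 a8 0b
  t2: 0b a8 c5 17 e6 d0 ee ce

RES = [0x0b, 0xa8, 0xc5, 0x17, 0xe6, 0xd0, 0xee, 0xce]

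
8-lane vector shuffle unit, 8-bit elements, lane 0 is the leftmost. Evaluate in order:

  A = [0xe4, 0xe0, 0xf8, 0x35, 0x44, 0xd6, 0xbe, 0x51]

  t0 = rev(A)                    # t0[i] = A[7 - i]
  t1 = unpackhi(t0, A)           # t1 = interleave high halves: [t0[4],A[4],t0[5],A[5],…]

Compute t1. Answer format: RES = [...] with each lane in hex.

RES = [0x35, 0x44, 0xf8, 0xd6, 0xe0, 0xbe, 0xe4, 0x51]

  t0: 51 be d6 44 35 f8 e0 e4
  t1: 35 44 f8 d6 e0 be e4 51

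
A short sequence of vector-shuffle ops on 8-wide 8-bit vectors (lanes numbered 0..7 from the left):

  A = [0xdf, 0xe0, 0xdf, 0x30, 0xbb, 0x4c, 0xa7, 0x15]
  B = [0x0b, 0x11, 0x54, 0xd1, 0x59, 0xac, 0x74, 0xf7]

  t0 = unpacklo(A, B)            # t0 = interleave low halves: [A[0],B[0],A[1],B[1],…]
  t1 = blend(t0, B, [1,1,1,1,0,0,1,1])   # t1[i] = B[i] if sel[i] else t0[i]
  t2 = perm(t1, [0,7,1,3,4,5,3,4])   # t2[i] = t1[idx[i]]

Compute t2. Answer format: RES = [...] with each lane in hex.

→ t0 |df|0b|e0|11|df|54|30|d1|
→ t1 |0b|11|54|d1|df|54|74|f7|
→ t2 |0b|f7|11|d1|df|54|d1|df|

RES = [ 0x0b  0xf7  0x11  0xd1  0xdf  0x54  0xd1  0xdf ]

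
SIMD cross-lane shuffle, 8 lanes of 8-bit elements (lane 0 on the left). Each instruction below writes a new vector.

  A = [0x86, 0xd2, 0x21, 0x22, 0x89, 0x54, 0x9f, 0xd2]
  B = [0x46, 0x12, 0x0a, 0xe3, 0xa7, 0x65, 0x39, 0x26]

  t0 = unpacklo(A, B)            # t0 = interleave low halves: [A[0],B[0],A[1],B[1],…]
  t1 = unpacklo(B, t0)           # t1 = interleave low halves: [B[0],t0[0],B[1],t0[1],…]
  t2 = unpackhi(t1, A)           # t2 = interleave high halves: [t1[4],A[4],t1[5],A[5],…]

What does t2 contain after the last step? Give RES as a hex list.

t0 = [0x86, 0x46, 0xd2, 0x12, 0x21, 0x0a, 0x22, 0xe3]
t1 = [0x46, 0x86, 0x12, 0x46, 0x0a, 0xd2, 0xe3, 0x12]
t2 = [0x0a, 0x89, 0xd2, 0x54, 0xe3, 0x9f, 0x12, 0xd2]

RES = [ 0x0a  0x89  0xd2  0x54  0xe3  0x9f  0x12  0xd2 ]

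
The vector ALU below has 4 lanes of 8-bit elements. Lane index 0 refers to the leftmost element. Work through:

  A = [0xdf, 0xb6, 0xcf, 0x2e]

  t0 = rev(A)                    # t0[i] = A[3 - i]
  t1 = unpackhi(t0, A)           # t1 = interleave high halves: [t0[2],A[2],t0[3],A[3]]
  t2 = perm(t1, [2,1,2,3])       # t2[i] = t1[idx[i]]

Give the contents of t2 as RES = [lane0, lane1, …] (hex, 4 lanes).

t0 = [0x2e, 0xcf, 0xb6, 0xdf]
t1 = [0xb6, 0xcf, 0xdf, 0x2e]
t2 = [0xdf, 0xcf, 0xdf, 0x2e]

RES = [0xdf, 0xcf, 0xdf, 0x2e]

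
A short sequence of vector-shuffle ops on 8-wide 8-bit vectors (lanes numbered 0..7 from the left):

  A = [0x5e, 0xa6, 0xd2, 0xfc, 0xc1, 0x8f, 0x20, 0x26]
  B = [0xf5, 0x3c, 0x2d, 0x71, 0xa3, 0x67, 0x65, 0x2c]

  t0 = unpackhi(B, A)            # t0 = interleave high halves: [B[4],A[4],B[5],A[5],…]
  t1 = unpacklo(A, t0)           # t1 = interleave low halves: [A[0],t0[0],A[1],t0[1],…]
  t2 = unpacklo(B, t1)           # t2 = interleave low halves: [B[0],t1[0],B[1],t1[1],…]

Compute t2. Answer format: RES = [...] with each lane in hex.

  t0: a3 c1 67 8f 65 20 2c 26
  t1: 5e a3 a6 c1 d2 67 fc 8f
  t2: f5 5e 3c a3 2d a6 71 c1

RES = [ 0xf5  0x5e  0x3c  0xa3  0x2d  0xa6  0x71  0xc1 ]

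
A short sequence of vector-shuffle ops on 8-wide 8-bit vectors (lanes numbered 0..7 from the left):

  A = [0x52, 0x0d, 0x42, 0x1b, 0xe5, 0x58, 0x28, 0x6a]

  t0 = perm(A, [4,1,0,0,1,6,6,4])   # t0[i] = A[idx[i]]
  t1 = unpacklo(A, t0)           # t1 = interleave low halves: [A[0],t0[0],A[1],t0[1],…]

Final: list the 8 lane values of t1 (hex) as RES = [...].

RES = [0x52, 0xe5, 0x0d, 0x0d, 0x42, 0x52, 0x1b, 0x52]

  t0: e5 0d 52 52 0d 28 28 e5
  t1: 52 e5 0d 0d 42 52 1b 52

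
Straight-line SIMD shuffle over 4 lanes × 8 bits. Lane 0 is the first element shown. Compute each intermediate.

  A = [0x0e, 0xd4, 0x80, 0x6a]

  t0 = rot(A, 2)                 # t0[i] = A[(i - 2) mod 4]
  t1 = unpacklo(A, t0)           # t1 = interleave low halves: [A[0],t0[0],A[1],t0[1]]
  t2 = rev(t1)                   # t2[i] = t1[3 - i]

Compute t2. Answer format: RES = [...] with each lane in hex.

RES = [ 0x6a  0xd4  0x80  0x0e ]

t0 = [0x80, 0x6a, 0x0e, 0xd4]
t1 = [0x0e, 0x80, 0xd4, 0x6a]
t2 = [0x6a, 0xd4, 0x80, 0x0e]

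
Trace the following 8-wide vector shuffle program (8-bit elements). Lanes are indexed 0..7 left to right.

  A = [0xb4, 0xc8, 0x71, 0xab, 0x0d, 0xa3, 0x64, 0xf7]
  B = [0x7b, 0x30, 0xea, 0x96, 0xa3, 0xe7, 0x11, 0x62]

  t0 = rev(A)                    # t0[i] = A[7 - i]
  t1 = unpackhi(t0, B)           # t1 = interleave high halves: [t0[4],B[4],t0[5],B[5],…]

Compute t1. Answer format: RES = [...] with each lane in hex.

t0 = [0xf7, 0x64, 0xa3, 0x0d, 0xab, 0x71, 0xc8, 0xb4]
t1 = [0xab, 0xa3, 0x71, 0xe7, 0xc8, 0x11, 0xb4, 0x62]

RES = [ 0xab  0xa3  0x71  0xe7  0xc8  0x11  0xb4  0x62 ]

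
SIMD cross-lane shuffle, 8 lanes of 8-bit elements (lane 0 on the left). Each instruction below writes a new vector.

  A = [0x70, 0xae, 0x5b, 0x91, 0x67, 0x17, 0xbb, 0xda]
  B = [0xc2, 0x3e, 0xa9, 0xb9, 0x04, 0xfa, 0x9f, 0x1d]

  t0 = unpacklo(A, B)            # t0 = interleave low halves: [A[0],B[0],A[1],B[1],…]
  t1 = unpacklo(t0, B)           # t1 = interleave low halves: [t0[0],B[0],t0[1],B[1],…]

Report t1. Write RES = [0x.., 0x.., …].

RES = [ 0x70  0xc2  0xc2  0x3e  0xae  0xa9  0x3e  0xb9 ]

t0 = [0x70, 0xc2, 0xae, 0x3e, 0x5b, 0xa9, 0x91, 0xb9]
t1 = [0x70, 0xc2, 0xc2, 0x3e, 0xae, 0xa9, 0x3e, 0xb9]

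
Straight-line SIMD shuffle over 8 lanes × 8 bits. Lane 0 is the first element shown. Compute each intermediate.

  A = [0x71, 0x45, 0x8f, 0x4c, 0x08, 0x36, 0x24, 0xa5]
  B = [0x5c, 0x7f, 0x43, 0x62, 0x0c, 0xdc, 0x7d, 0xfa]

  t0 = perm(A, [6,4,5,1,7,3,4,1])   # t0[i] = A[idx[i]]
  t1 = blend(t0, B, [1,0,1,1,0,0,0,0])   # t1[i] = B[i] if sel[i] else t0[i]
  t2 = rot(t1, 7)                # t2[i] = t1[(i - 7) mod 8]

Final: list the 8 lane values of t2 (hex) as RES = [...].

→ t0 |24|08|36|45|a5|4c|08|45|
→ t1 |5c|08|43|62|a5|4c|08|45|
→ t2 |08|43|62|a5|4c|08|45|5c|

RES = [0x08, 0x43, 0x62, 0xa5, 0x4c, 0x08, 0x45, 0x5c]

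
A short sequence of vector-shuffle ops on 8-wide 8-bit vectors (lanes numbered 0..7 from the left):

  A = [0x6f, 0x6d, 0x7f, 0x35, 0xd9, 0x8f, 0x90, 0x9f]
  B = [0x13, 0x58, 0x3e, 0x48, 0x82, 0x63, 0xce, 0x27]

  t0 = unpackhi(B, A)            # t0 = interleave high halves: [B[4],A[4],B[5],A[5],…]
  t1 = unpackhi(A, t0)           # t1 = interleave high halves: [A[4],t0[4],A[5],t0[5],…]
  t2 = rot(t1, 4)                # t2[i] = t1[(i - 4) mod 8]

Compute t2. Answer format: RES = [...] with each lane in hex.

t0 = [0x82, 0xd9, 0x63, 0x8f, 0xce, 0x90, 0x27, 0x9f]
t1 = [0xd9, 0xce, 0x8f, 0x90, 0x90, 0x27, 0x9f, 0x9f]
t2 = [0x90, 0x27, 0x9f, 0x9f, 0xd9, 0xce, 0x8f, 0x90]

RES = [0x90, 0x27, 0x9f, 0x9f, 0xd9, 0xce, 0x8f, 0x90]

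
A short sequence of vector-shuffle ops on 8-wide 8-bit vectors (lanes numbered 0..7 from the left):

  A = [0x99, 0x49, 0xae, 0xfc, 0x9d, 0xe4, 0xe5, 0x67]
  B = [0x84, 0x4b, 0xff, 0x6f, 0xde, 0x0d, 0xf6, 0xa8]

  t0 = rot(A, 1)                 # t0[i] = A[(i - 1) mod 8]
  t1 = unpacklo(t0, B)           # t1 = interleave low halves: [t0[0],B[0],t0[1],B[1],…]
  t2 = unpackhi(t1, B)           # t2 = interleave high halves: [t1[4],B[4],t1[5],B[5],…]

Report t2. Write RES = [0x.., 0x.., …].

  t0: 67 99 49 ae fc 9d e4 e5
  t1: 67 84 99 4b 49 ff ae 6f
  t2: 49 de ff 0d ae f6 6f a8

RES = [ 0x49  0xde  0xff  0x0d  0xae  0xf6  0x6f  0xa8 ]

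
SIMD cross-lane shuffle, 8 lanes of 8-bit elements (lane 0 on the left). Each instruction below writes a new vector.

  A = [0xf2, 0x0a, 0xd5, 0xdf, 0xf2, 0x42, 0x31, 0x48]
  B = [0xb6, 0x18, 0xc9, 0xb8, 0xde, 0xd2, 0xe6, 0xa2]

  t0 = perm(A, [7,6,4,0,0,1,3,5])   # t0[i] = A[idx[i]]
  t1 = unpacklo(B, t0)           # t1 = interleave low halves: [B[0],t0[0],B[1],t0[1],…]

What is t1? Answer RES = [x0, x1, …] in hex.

RES = [0xb6, 0x48, 0x18, 0x31, 0xc9, 0xf2, 0xb8, 0xf2]

→ t0 |48|31|f2|f2|f2|0a|df|42|
→ t1 |b6|48|18|31|c9|f2|b8|f2|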